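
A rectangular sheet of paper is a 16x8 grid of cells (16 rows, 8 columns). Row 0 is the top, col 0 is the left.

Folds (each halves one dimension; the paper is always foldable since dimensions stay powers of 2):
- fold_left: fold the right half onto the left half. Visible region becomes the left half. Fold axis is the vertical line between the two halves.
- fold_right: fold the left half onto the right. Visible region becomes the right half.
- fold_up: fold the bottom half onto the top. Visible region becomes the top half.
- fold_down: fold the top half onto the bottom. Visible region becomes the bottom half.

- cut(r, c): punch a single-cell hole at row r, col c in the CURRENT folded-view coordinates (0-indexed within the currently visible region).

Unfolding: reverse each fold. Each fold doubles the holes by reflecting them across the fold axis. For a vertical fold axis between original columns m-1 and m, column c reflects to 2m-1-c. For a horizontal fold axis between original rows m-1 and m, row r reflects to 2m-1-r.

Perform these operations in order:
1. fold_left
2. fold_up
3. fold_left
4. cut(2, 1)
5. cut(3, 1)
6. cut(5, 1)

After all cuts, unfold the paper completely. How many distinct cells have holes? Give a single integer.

Op 1 fold_left: fold axis v@4; visible region now rows[0,16) x cols[0,4) = 16x4
Op 2 fold_up: fold axis h@8; visible region now rows[0,8) x cols[0,4) = 8x4
Op 3 fold_left: fold axis v@2; visible region now rows[0,8) x cols[0,2) = 8x2
Op 4 cut(2, 1): punch at orig (2,1); cuts so far [(2, 1)]; region rows[0,8) x cols[0,2) = 8x2
Op 5 cut(3, 1): punch at orig (3,1); cuts so far [(2, 1), (3, 1)]; region rows[0,8) x cols[0,2) = 8x2
Op 6 cut(5, 1): punch at orig (5,1); cuts so far [(2, 1), (3, 1), (5, 1)]; region rows[0,8) x cols[0,2) = 8x2
Unfold 1 (reflect across v@2): 6 holes -> [(2, 1), (2, 2), (3, 1), (3, 2), (5, 1), (5, 2)]
Unfold 2 (reflect across h@8): 12 holes -> [(2, 1), (2, 2), (3, 1), (3, 2), (5, 1), (5, 2), (10, 1), (10, 2), (12, 1), (12, 2), (13, 1), (13, 2)]
Unfold 3 (reflect across v@4): 24 holes -> [(2, 1), (2, 2), (2, 5), (2, 6), (3, 1), (3, 2), (3, 5), (3, 6), (5, 1), (5, 2), (5, 5), (5, 6), (10, 1), (10, 2), (10, 5), (10, 6), (12, 1), (12, 2), (12, 5), (12, 6), (13, 1), (13, 2), (13, 5), (13, 6)]

Answer: 24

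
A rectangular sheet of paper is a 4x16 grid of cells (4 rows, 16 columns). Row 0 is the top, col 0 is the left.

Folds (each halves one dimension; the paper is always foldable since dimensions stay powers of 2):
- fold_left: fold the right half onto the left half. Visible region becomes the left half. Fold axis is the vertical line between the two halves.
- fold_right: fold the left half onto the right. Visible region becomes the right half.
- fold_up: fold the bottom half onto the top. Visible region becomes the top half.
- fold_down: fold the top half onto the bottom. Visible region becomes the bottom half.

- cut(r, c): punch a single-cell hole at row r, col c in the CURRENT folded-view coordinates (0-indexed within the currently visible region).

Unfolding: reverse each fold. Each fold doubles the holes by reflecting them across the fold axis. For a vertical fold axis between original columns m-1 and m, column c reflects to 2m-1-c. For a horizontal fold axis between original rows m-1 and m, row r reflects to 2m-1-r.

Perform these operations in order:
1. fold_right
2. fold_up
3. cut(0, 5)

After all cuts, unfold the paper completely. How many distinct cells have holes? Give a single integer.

Op 1 fold_right: fold axis v@8; visible region now rows[0,4) x cols[8,16) = 4x8
Op 2 fold_up: fold axis h@2; visible region now rows[0,2) x cols[8,16) = 2x8
Op 3 cut(0, 5): punch at orig (0,13); cuts so far [(0, 13)]; region rows[0,2) x cols[8,16) = 2x8
Unfold 1 (reflect across h@2): 2 holes -> [(0, 13), (3, 13)]
Unfold 2 (reflect across v@8): 4 holes -> [(0, 2), (0, 13), (3, 2), (3, 13)]

Answer: 4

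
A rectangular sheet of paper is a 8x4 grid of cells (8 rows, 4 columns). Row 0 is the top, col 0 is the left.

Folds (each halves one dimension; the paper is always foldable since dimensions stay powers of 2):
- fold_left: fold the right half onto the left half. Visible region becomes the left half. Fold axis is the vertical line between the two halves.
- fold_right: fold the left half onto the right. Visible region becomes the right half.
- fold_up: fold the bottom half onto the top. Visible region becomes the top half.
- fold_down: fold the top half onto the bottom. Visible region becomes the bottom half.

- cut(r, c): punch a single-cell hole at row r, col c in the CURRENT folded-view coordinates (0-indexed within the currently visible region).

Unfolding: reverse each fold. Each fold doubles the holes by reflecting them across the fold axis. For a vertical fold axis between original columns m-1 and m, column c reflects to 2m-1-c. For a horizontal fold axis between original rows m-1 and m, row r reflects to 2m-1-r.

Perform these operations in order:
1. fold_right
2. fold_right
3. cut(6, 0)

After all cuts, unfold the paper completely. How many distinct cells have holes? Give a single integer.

Op 1 fold_right: fold axis v@2; visible region now rows[0,8) x cols[2,4) = 8x2
Op 2 fold_right: fold axis v@3; visible region now rows[0,8) x cols[3,4) = 8x1
Op 3 cut(6, 0): punch at orig (6,3); cuts so far [(6, 3)]; region rows[0,8) x cols[3,4) = 8x1
Unfold 1 (reflect across v@3): 2 holes -> [(6, 2), (6, 3)]
Unfold 2 (reflect across v@2): 4 holes -> [(6, 0), (6, 1), (6, 2), (6, 3)]

Answer: 4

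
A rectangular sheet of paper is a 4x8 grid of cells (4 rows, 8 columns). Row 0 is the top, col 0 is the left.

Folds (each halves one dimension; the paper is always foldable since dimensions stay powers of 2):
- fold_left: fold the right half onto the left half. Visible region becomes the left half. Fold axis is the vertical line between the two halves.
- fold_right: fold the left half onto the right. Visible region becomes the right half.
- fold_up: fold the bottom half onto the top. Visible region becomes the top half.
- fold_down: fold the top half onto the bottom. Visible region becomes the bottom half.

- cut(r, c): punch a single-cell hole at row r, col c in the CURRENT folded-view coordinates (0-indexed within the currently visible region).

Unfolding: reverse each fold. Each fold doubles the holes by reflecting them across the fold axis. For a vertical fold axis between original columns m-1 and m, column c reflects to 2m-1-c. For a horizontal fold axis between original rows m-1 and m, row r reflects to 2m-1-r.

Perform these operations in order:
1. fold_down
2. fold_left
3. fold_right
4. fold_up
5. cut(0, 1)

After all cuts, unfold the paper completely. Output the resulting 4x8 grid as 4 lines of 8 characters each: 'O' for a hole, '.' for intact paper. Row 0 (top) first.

Op 1 fold_down: fold axis h@2; visible region now rows[2,4) x cols[0,8) = 2x8
Op 2 fold_left: fold axis v@4; visible region now rows[2,4) x cols[0,4) = 2x4
Op 3 fold_right: fold axis v@2; visible region now rows[2,4) x cols[2,4) = 2x2
Op 4 fold_up: fold axis h@3; visible region now rows[2,3) x cols[2,4) = 1x2
Op 5 cut(0, 1): punch at orig (2,3); cuts so far [(2, 3)]; region rows[2,3) x cols[2,4) = 1x2
Unfold 1 (reflect across h@3): 2 holes -> [(2, 3), (3, 3)]
Unfold 2 (reflect across v@2): 4 holes -> [(2, 0), (2, 3), (3, 0), (3, 3)]
Unfold 3 (reflect across v@4): 8 holes -> [(2, 0), (2, 3), (2, 4), (2, 7), (3, 0), (3, 3), (3, 4), (3, 7)]
Unfold 4 (reflect across h@2): 16 holes -> [(0, 0), (0, 3), (0, 4), (0, 7), (1, 0), (1, 3), (1, 4), (1, 7), (2, 0), (2, 3), (2, 4), (2, 7), (3, 0), (3, 3), (3, 4), (3, 7)]

Answer: O..OO..O
O..OO..O
O..OO..O
O..OO..O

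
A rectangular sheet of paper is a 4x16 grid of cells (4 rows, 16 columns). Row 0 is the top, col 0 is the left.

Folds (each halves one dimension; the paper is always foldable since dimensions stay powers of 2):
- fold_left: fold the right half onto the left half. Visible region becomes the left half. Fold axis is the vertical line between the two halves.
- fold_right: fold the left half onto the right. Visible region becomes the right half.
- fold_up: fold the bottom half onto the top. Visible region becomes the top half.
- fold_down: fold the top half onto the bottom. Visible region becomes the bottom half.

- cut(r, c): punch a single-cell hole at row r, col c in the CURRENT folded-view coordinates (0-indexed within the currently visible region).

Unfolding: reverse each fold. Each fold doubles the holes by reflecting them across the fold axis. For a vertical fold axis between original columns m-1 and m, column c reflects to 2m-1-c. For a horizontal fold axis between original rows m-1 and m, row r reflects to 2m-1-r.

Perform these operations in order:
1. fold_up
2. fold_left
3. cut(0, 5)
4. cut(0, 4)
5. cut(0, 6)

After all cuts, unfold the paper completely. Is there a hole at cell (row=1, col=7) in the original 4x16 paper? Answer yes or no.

Op 1 fold_up: fold axis h@2; visible region now rows[0,2) x cols[0,16) = 2x16
Op 2 fold_left: fold axis v@8; visible region now rows[0,2) x cols[0,8) = 2x8
Op 3 cut(0, 5): punch at orig (0,5); cuts so far [(0, 5)]; region rows[0,2) x cols[0,8) = 2x8
Op 4 cut(0, 4): punch at orig (0,4); cuts so far [(0, 4), (0, 5)]; region rows[0,2) x cols[0,8) = 2x8
Op 5 cut(0, 6): punch at orig (0,6); cuts so far [(0, 4), (0, 5), (0, 6)]; region rows[0,2) x cols[0,8) = 2x8
Unfold 1 (reflect across v@8): 6 holes -> [(0, 4), (0, 5), (0, 6), (0, 9), (0, 10), (0, 11)]
Unfold 2 (reflect across h@2): 12 holes -> [(0, 4), (0, 5), (0, 6), (0, 9), (0, 10), (0, 11), (3, 4), (3, 5), (3, 6), (3, 9), (3, 10), (3, 11)]
Holes: [(0, 4), (0, 5), (0, 6), (0, 9), (0, 10), (0, 11), (3, 4), (3, 5), (3, 6), (3, 9), (3, 10), (3, 11)]

Answer: no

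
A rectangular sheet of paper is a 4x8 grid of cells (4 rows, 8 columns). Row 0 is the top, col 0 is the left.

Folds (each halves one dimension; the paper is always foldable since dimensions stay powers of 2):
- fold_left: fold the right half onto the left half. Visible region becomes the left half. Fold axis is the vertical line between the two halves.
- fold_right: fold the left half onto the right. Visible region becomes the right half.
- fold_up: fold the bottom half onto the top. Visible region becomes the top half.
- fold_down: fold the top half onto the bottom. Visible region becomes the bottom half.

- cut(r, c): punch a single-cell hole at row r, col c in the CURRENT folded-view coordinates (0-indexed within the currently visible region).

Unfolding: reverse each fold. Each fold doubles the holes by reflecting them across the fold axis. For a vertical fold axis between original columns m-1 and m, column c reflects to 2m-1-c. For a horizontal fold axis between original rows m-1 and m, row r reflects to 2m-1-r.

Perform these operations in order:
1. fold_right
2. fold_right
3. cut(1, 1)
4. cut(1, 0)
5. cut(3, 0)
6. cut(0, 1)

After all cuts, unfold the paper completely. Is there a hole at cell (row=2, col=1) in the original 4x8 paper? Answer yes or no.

Answer: no

Derivation:
Op 1 fold_right: fold axis v@4; visible region now rows[0,4) x cols[4,8) = 4x4
Op 2 fold_right: fold axis v@6; visible region now rows[0,4) x cols[6,8) = 4x2
Op 3 cut(1, 1): punch at orig (1,7); cuts so far [(1, 7)]; region rows[0,4) x cols[6,8) = 4x2
Op 4 cut(1, 0): punch at orig (1,6); cuts so far [(1, 6), (1, 7)]; region rows[0,4) x cols[6,8) = 4x2
Op 5 cut(3, 0): punch at orig (3,6); cuts so far [(1, 6), (1, 7), (3, 6)]; region rows[0,4) x cols[6,8) = 4x2
Op 6 cut(0, 1): punch at orig (0,7); cuts so far [(0, 7), (1, 6), (1, 7), (3, 6)]; region rows[0,4) x cols[6,8) = 4x2
Unfold 1 (reflect across v@6): 8 holes -> [(0, 4), (0, 7), (1, 4), (1, 5), (1, 6), (1, 7), (3, 5), (3, 6)]
Unfold 2 (reflect across v@4): 16 holes -> [(0, 0), (0, 3), (0, 4), (0, 7), (1, 0), (1, 1), (1, 2), (1, 3), (1, 4), (1, 5), (1, 6), (1, 7), (3, 1), (3, 2), (3, 5), (3, 6)]
Holes: [(0, 0), (0, 3), (0, 4), (0, 7), (1, 0), (1, 1), (1, 2), (1, 3), (1, 4), (1, 5), (1, 6), (1, 7), (3, 1), (3, 2), (3, 5), (3, 6)]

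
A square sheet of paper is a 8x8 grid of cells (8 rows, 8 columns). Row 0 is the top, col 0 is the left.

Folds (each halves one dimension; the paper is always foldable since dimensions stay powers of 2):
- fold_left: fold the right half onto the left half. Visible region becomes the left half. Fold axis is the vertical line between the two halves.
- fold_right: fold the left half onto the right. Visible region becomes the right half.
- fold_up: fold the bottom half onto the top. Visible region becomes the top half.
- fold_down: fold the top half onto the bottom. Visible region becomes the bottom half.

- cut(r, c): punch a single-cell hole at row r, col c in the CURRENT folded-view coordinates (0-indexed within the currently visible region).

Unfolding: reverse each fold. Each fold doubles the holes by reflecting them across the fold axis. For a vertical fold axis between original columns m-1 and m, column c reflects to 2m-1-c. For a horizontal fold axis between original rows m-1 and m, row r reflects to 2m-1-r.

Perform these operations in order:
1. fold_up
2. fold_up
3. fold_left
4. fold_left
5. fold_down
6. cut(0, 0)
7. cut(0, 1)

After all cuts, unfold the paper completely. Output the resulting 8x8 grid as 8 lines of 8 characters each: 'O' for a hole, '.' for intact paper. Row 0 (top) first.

Answer: OOOOOOOO
OOOOOOOO
OOOOOOOO
OOOOOOOO
OOOOOOOO
OOOOOOOO
OOOOOOOO
OOOOOOOO

Derivation:
Op 1 fold_up: fold axis h@4; visible region now rows[0,4) x cols[0,8) = 4x8
Op 2 fold_up: fold axis h@2; visible region now rows[0,2) x cols[0,8) = 2x8
Op 3 fold_left: fold axis v@4; visible region now rows[0,2) x cols[0,4) = 2x4
Op 4 fold_left: fold axis v@2; visible region now rows[0,2) x cols[0,2) = 2x2
Op 5 fold_down: fold axis h@1; visible region now rows[1,2) x cols[0,2) = 1x2
Op 6 cut(0, 0): punch at orig (1,0); cuts so far [(1, 0)]; region rows[1,2) x cols[0,2) = 1x2
Op 7 cut(0, 1): punch at orig (1,1); cuts so far [(1, 0), (1, 1)]; region rows[1,2) x cols[0,2) = 1x2
Unfold 1 (reflect across h@1): 4 holes -> [(0, 0), (0, 1), (1, 0), (1, 1)]
Unfold 2 (reflect across v@2): 8 holes -> [(0, 0), (0, 1), (0, 2), (0, 3), (1, 0), (1, 1), (1, 2), (1, 3)]
Unfold 3 (reflect across v@4): 16 holes -> [(0, 0), (0, 1), (0, 2), (0, 3), (0, 4), (0, 5), (0, 6), (0, 7), (1, 0), (1, 1), (1, 2), (1, 3), (1, 4), (1, 5), (1, 6), (1, 7)]
Unfold 4 (reflect across h@2): 32 holes -> [(0, 0), (0, 1), (0, 2), (0, 3), (0, 4), (0, 5), (0, 6), (0, 7), (1, 0), (1, 1), (1, 2), (1, 3), (1, 4), (1, 5), (1, 6), (1, 7), (2, 0), (2, 1), (2, 2), (2, 3), (2, 4), (2, 5), (2, 6), (2, 7), (3, 0), (3, 1), (3, 2), (3, 3), (3, 4), (3, 5), (3, 6), (3, 7)]
Unfold 5 (reflect across h@4): 64 holes -> [(0, 0), (0, 1), (0, 2), (0, 3), (0, 4), (0, 5), (0, 6), (0, 7), (1, 0), (1, 1), (1, 2), (1, 3), (1, 4), (1, 5), (1, 6), (1, 7), (2, 0), (2, 1), (2, 2), (2, 3), (2, 4), (2, 5), (2, 6), (2, 7), (3, 0), (3, 1), (3, 2), (3, 3), (3, 4), (3, 5), (3, 6), (3, 7), (4, 0), (4, 1), (4, 2), (4, 3), (4, 4), (4, 5), (4, 6), (4, 7), (5, 0), (5, 1), (5, 2), (5, 3), (5, 4), (5, 5), (5, 6), (5, 7), (6, 0), (6, 1), (6, 2), (6, 3), (6, 4), (6, 5), (6, 6), (6, 7), (7, 0), (7, 1), (7, 2), (7, 3), (7, 4), (7, 5), (7, 6), (7, 7)]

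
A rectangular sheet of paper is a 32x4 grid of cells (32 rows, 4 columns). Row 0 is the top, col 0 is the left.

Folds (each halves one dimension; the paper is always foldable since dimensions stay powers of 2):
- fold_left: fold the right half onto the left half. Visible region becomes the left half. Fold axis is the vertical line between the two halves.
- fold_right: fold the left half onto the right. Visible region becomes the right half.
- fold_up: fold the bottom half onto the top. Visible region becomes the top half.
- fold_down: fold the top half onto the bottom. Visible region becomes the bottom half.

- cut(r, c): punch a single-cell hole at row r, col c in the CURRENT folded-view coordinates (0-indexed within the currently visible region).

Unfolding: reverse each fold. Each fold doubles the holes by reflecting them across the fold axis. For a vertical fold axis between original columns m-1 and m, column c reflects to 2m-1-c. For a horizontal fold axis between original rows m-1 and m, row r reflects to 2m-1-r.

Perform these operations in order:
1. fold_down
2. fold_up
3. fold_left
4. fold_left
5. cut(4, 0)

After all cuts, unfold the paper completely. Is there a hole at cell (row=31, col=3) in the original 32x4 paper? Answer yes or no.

Op 1 fold_down: fold axis h@16; visible region now rows[16,32) x cols[0,4) = 16x4
Op 2 fold_up: fold axis h@24; visible region now rows[16,24) x cols[0,4) = 8x4
Op 3 fold_left: fold axis v@2; visible region now rows[16,24) x cols[0,2) = 8x2
Op 4 fold_left: fold axis v@1; visible region now rows[16,24) x cols[0,1) = 8x1
Op 5 cut(4, 0): punch at orig (20,0); cuts so far [(20, 0)]; region rows[16,24) x cols[0,1) = 8x1
Unfold 1 (reflect across v@1): 2 holes -> [(20, 0), (20, 1)]
Unfold 2 (reflect across v@2): 4 holes -> [(20, 0), (20, 1), (20, 2), (20, 3)]
Unfold 3 (reflect across h@24): 8 holes -> [(20, 0), (20, 1), (20, 2), (20, 3), (27, 0), (27, 1), (27, 2), (27, 3)]
Unfold 4 (reflect across h@16): 16 holes -> [(4, 0), (4, 1), (4, 2), (4, 3), (11, 0), (11, 1), (11, 2), (11, 3), (20, 0), (20, 1), (20, 2), (20, 3), (27, 0), (27, 1), (27, 2), (27, 3)]
Holes: [(4, 0), (4, 1), (4, 2), (4, 3), (11, 0), (11, 1), (11, 2), (11, 3), (20, 0), (20, 1), (20, 2), (20, 3), (27, 0), (27, 1), (27, 2), (27, 3)]

Answer: no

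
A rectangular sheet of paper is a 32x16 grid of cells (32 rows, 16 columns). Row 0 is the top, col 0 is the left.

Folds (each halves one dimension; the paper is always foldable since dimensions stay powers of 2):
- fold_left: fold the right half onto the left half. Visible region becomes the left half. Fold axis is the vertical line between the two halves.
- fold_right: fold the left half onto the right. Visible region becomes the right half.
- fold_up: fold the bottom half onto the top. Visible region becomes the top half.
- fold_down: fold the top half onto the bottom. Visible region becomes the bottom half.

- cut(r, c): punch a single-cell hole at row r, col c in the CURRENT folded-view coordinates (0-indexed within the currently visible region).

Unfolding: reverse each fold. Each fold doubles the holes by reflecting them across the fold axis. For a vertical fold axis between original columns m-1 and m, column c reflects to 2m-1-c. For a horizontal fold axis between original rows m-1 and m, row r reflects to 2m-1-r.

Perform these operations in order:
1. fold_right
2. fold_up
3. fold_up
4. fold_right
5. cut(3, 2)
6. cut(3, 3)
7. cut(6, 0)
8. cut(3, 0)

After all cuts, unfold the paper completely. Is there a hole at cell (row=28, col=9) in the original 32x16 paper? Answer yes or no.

Op 1 fold_right: fold axis v@8; visible region now rows[0,32) x cols[8,16) = 32x8
Op 2 fold_up: fold axis h@16; visible region now rows[0,16) x cols[8,16) = 16x8
Op 3 fold_up: fold axis h@8; visible region now rows[0,8) x cols[8,16) = 8x8
Op 4 fold_right: fold axis v@12; visible region now rows[0,8) x cols[12,16) = 8x4
Op 5 cut(3, 2): punch at orig (3,14); cuts so far [(3, 14)]; region rows[0,8) x cols[12,16) = 8x4
Op 6 cut(3, 3): punch at orig (3,15); cuts so far [(3, 14), (3, 15)]; region rows[0,8) x cols[12,16) = 8x4
Op 7 cut(6, 0): punch at orig (6,12); cuts so far [(3, 14), (3, 15), (6, 12)]; region rows[0,8) x cols[12,16) = 8x4
Op 8 cut(3, 0): punch at orig (3,12); cuts so far [(3, 12), (3, 14), (3, 15), (6, 12)]; region rows[0,8) x cols[12,16) = 8x4
Unfold 1 (reflect across v@12): 8 holes -> [(3, 8), (3, 9), (3, 11), (3, 12), (3, 14), (3, 15), (6, 11), (6, 12)]
Unfold 2 (reflect across h@8): 16 holes -> [(3, 8), (3, 9), (3, 11), (3, 12), (3, 14), (3, 15), (6, 11), (6, 12), (9, 11), (9, 12), (12, 8), (12, 9), (12, 11), (12, 12), (12, 14), (12, 15)]
Unfold 3 (reflect across h@16): 32 holes -> [(3, 8), (3, 9), (3, 11), (3, 12), (3, 14), (3, 15), (6, 11), (6, 12), (9, 11), (9, 12), (12, 8), (12, 9), (12, 11), (12, 12), (12, 14), (12, 15), (19, 8), (19, 9), (19, 11), (19, 12), (19, 14), (19, 15), (22, 11), (22, 12), (25, 11), (25, 12), (28, 8), (28, 9), (28, 11), (28, 12), (28, 14), (28, 15)]
Unfold 4 (reflect across v@8): 64 holes -> [(3, 0), (3, 1), (3, 3), (3, 4), (3, 6), (3, 7), (3, 8), (3, 9), (3, 11), (3, 12), (3, 14), (3, 15), (6, 3), (6, 4), (6, 11), (6, 12), (9, 3), (9, 4), (9, 11), (9, 12), (12, 0), (12, 1), (12, 3), (12, 4), (12, 6), (12, 7), (12, 8), (12, 9), (12, 11), (12, 12), (12, 14), (12, 15), (19, 0), (19, 1), (19, 3), (19, 4), (19, 6), (19, 7), (19, 8), (19, 9), (19, 11), (19, 12), (19, 14), (19, 15), (22, 3), (22, 4), (22, 11), (22, 12), (25, 3), (25, 4), (25, 11), (25, 12), (28, 0), (28, 1), (28, 3), (28, 4), (28, 6), (28, 7), (28, 8), (28, 9), (28, 11), (28, 12), (28, 14), (28, 15)]
Holes: [(3, 0), (3, 1), (3, 3), (3, 4), (3, 6), (3, 7), (3, 8), (3, 9), (3, 11), (3, 12), (3, 14), (3, 15), (6, 3), (6, 4), (6, 11), (6, 12), (9, 3), (9, 4), (9, 11), (9, 12), (12, 0), (12, 1), (12, 3), (12, 4), (12, 6), (12, 7), (12, 8), (12, 9), (12, 11), (12, 12), (12, 14), (12, 15), (19, 0), (19, 1), (19, 3), (19, 4), (19, 6), (19, 7), (19, 8), (19, 9), (19, 11), (19, 12), (19, 14), (19, 15), (22, 3), (22, 4), (22, 11), (22, 12), (25, 3), (25, 4), (25, 11), (25, 12), (28, 0), (28, 1), (28, 3), (28, 4), (28, 6), (28, 7), (28, 8), (28, 9), (28, 11), (28, 12), (28, 14), (28, 15)]

Answer: yes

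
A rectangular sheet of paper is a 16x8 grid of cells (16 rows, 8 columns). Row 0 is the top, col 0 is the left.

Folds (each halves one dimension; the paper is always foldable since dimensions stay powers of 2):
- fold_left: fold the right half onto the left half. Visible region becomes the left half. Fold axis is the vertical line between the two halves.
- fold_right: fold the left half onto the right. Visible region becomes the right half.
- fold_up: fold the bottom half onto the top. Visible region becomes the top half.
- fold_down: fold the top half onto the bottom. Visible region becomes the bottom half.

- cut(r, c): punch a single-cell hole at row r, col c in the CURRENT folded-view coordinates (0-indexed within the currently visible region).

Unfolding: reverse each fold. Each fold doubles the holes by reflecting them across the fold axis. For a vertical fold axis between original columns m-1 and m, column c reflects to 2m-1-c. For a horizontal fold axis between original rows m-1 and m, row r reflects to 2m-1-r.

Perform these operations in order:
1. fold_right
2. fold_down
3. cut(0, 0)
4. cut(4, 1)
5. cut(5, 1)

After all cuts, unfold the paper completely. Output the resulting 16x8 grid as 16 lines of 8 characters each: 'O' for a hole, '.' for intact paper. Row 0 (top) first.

Op 1 fold_right: fold axis v@4; visible region now rows[0,16) x cols[4,8) = 16x4
Op 2 fold_down: fold axis h@8; visible region now rows[8,16) x cols[4,8) = 8x4
Op 3 cut(0, 0): punch at orig (8,4); cuts so far [(8, 4)]; region rows[8,16) x cols[4,8) = 8x4
Op 4 cut(4, 1): punch at orig (12,5); cuts so far [(8, 4), (12, 5)]; region rows[8,16) x cols[4,8) = 8x4
Op 5 cut(5, 1): punch at orig (13,5); cuts so far [(8, 4), (12, 5), (13, 5)]; region rows[8,16) x cols[4,8) = 8x4
Unfold 1 (reflect across h@8): 6 holes -> [(2, 5), (3, 5), (7, 4), (8, 4), (12, 5), (13, 5)]
Unfold 2 (reflect across v@4): 12 holes -> [(2, 2), (2, 5), (3, 2), (3, 5), (7, 3), (7, 4), (8, 3), (8, 4), (12, 2), (12, 5), (13, 2), (13, 5)]

Answer: ........
........
..O..O..
..O..O..
........
........
........
...OO...
...OO...
........
........
........
..O..O..
..O..O..
........
........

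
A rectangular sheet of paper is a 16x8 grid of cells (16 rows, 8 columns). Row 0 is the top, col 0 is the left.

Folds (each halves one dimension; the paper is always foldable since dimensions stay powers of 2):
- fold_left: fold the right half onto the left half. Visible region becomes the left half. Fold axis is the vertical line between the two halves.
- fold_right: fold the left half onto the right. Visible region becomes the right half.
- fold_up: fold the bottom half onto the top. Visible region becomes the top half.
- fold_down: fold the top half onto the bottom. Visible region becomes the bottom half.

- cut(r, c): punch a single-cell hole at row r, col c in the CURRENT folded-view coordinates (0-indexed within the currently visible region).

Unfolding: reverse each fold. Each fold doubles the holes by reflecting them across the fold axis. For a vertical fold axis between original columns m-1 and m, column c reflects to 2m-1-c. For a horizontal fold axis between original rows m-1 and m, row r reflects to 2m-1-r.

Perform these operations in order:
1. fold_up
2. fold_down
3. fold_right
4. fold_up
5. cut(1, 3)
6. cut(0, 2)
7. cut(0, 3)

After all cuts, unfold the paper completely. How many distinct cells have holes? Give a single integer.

Answer: 48

Derivation:
Op 1 fold_up: fold axis h@8; visible region now rows[0,8) x cols[0,8) = 8x8
Op 2 fold_down: fold axis h@4; visible region now rows[4,8) x cols[0,8) = 4x8
Op 3 fold_right: fold axis v@4; visible region now rows[4,8) x cols[4,8) = 4x4
Op 4 fold_up: fold axis h@6; visible region now rows[4,6) x cols[4,8) = 2x4
Op 5 cut(1, 3): punch at orig (5,7); cuts so far [(5, 7)]; region rows[4,6) x cols[4,8) = 2x4
Op 6 cut(0, 2): punch at orig (4,6); cuts so far [(4, 6), (5, 7)]; region rows[4,6) x cols[4,8) = 2x4
Op 7 cut(0, 3): punch at orig (4,7); cuts so far [(4, 6), (4, 7), (5, 7)]; region rows[4,6) x cols[4,8) = 2x4
Unfold 1 (reflect across h@6): 6 holes -> [(4, 6), (4, 7), (5, 7), (6, 7), (7, 6), (7, 7)]
Unfold 2 (reflect across v@4): 12 holes -> [(4, 0), (4, 1), (4, 6), (4, 7), (5, 0), (5, 7), (6, 0), (6, 7), (7, 0), (7, 1), (7, 6), (7, 7)]
Unfold 3 (reflect across h@4): 24 holes -> [(0, 0), (0, 1), (0, 6), (0, 7), (1, 0), (1, 7), (2, 0), (2, 7), (3, 0), (3, 1), (3, 6), (3, 7), (4, 0), (4, 1), (4, 6), (4, 7), (5, 0), (5, 7), (6, 0), (6, 7), (7, 0), (7, 1), (7, 6), (7, 7)]
Unfold 4 (reflect across h@8): 48 holes -> [(0, 0), (0, 1), (0, 6), (0, 7), (1, 0), (1, 7), (2, 0), (2, 7), (3, 0), (3, 1), (3, 6), (3, 7), (4, 0), (4, 1), (4, 6), (4, 7), (5, 0), (5, 7), (6, 0), (6, 7), (7, 0), (7, 1), (7, 6), (7, 7), (8, 0), (8, 1), (8, 6), (8, 7), (9, 0), (9, 7), (10, 0), (10, 7), (11, 0), (11, 1), (11, 6), (11, 7), (12, 0), (12, 1), (12, 6), (12, 7), (13, 0), (13, 7), (14, 0), (14, 7), (15, 0), (15, 1), (15, 6), (15, 7)]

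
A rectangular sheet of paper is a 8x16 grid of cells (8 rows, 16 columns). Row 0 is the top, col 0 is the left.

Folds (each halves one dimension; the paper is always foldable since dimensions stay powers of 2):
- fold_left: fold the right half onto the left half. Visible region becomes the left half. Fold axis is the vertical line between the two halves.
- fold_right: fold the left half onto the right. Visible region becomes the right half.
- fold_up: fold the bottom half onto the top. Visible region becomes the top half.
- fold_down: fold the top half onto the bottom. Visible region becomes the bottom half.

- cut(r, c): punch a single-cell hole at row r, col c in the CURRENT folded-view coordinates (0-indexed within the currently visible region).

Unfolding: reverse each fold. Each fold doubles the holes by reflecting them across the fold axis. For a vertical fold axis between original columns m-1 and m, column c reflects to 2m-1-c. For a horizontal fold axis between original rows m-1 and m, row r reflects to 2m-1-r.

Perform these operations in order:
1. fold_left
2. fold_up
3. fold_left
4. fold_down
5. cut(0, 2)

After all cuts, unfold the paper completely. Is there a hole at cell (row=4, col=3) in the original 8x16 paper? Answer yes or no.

Answer: no

Derivation:
Op 1 fold_left: fold axis v@8; visible region now rows[0,8) x cols[0,8) = 8x8
Op 2 fold_up: fold axis h@4; visible region now rows[0,4) x cols[0,8) = 4x8
Op 3 fold_left: fold axis v@4; visible region now rows[0,4) x cols[0,4) = 4x4
Op 4 fold_down: fold axis h@2; visible region now rows[2,4) x cols[0,4) = 2x4
Op 5 cut(0, 2): punch at orig (2,2); cuts so far [(2, 2)]; region rows[2,4) x cols[0,4) = 2x4
Unfold 1 (reflect across h@2): 2 holes -> [(1, 2), (2, 2)]
Unfold 2 (reflect across v@4): 4 holes -> [(1, 2), (1, 5), (2, 2), (2, 5)]
Unfold 3 (reflect across h@4): 8 holes -> [(1, 2), (1, 5), (2, 2), (2, 5), (5, 2), (5, 5), (6, 2), (6, 5)]
Unfold 4 (reflect across v@8): 16 holes -> [(1, 2), (1, 5), (1, 10), (1, 13), (2, 2), (2, 5), (2, 10), (2, 13), (5, 2), (5, 5), (5, 10), (5, 13), (6, 2), (6, 5), (6, 10), (6, 13)]
Holes: [(1, 2), (1, 5), (1, 10), (1, 13), (2, 2), (2, 5), (2, 10), (2, 13), (5, 2), (5, 5), (5, 10), (5, 13), (6, 2), (6, 5), (6, 10), (6, 13)]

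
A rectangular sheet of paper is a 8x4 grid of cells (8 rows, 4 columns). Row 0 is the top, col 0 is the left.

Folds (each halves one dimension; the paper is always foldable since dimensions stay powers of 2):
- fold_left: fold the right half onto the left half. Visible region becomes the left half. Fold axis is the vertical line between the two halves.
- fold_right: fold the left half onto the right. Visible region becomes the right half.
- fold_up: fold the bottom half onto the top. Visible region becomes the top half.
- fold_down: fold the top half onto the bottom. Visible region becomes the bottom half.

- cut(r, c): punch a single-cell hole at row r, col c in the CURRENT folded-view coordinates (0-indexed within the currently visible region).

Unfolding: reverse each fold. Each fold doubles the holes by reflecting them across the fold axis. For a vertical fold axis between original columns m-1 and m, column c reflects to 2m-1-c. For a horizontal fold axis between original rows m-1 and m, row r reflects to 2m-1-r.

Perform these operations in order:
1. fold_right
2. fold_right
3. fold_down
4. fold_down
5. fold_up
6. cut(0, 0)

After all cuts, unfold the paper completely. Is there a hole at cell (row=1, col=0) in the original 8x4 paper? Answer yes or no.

Answer: yes

Derivation:
Op 1 fold_right: fold axis v@2; visible region now rows[0,8) x cols[2,4) = 8x2
Op 2 fold_right: fold axis v@3; visible region now rows[0,8) x cols[3,4) = 8x1
Op 3 fold_down: fold axis h@4; visible region now rows[4,8) x cols[3,4) = 4x1
Op 4 fold_down: fold axis h@6; visible region now rows[6,8) x cols[3,4) = 2x1
Op 5 fold_up: fold axis h@7; visible region now rows[6,7) x cols[3,4) = 1x1
Op 6 cut(0, 0): punch at orig (6,3); cuts so far [(6, 3)]; region rows[6,7) x cols[3,4) = 1x1
Unfold 1 (reflect across h@7): 2 holes -> [(6, 3), (7, 3)]
Unfold 2 (reflect across h@6): 4 holes -> [(4, 3), (5, 3), (6, 3), (7, 3)]
Unfold 3 (reflect across h@4): 8 holes -> [(0, 3), (1, 3), (2, 3), (3, 3), (4, 3), (5, 3), (6, 3), (7, 3)]
Unfold 4 (reflect across v@3): 16 holes -> [(0, 2), (0, 3), (1, 2), (1, 3), (2, 2), (2, 3), (3, 2), (3, 3), (4, 2), (4, 3), (5, 2), (5, 3), (6, 2), (6, 3), (7, 2), (7, 3)]
Unfold 5 (reflect across v@2): 32 holes -> [(0, 0), (0, 1), (0, 2), (0, 3), (1, 0), (1, 1), (1, 2), (1, 3), (2, 0), (2, 1), (2, 2), (2, 3), (3, 0), (3, 1), (3, 2), (3, 3), (4, 0), (4, 1), (4, 2), (4, 3), (5, 0), (5, 1), (5, 2), (5, 3), (6, 0), (6, 1), (6, 2), (6, 3), (7, 0), (7, 1), (7, 2), (7, 3)]
Holes: [(0, 0), (0, 1), (0, 2), (0, 3), (1, 0), (1, 1), (1, 2), (1, 3), (2, 0), (2, 1), (2, 2), (2, 3), (3, 0), (3, 1), (3, 2), (3, 3), (4, 0), (4, 1), (4, 2), (4, 3), (5, 0), (5, 1), (5, 2), (5, 3), (6, 0), (6, 1), (6, 2), (6, 3), (7, 0), (7, 1), (7, 2), (7, 3)]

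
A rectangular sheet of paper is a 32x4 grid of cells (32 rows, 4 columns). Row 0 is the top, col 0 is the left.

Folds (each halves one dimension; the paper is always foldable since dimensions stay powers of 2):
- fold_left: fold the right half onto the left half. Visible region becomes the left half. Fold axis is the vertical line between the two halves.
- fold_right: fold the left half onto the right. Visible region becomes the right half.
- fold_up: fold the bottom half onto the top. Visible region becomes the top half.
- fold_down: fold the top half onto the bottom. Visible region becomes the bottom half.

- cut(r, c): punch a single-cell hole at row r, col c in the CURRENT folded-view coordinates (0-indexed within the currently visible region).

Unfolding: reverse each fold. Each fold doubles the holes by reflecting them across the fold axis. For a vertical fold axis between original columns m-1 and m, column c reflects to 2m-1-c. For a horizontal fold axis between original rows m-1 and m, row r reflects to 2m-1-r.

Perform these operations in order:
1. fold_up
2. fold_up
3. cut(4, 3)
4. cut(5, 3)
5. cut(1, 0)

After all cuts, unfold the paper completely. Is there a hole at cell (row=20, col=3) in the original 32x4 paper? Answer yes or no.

Answer: yes

Derivation:
Op 1 fold_up: fold axis h@16; visible region now rows[0,16) x cols[0,4) = 16x4
Op 2 fold_up: fold axis h@8; visible region now rows[0,8) x cols[0,4) = 8x4
Op 3 cut(4, 3): punch at orig (4,3); cuts so far [(4, 3)]; region rows[0,8) x cols[0,4) = 8x4
Op 4 cut(5, 3): punch at orig (5,3); cuts so far [(4, 3), (5, 3)]; region rows[0,8) x cols[0,4) = 8x4
Op 5 cut(1, 0): punch at orig (1,0); cuts so far [(1, 0), (4, 3), (5, 3)]; region rows[0,8) x cols[0,4) = 8x4
Unfold 1 (reflect across h@8): 6 holes -> [(1, 0), (4, 3), (5, 3), (10, 3), (11, 3), (14, 0)]
Unfold 2 (reflect across h@16): 12 holes -> [(1, 0), (4, 3), (5, 3), (10, 3), (11, 3), (14, 0), (17, 0), (20, 3), (21, 3), (26, 3), (27, 3), (30, 0)]
Holes: [(1, 0), (4, 3), (5, 3), (10, 3), (11, 3), (14, 0), (17, 0), (20, 3), (21, 3), (26, 3), (27, 3), (30, 0)]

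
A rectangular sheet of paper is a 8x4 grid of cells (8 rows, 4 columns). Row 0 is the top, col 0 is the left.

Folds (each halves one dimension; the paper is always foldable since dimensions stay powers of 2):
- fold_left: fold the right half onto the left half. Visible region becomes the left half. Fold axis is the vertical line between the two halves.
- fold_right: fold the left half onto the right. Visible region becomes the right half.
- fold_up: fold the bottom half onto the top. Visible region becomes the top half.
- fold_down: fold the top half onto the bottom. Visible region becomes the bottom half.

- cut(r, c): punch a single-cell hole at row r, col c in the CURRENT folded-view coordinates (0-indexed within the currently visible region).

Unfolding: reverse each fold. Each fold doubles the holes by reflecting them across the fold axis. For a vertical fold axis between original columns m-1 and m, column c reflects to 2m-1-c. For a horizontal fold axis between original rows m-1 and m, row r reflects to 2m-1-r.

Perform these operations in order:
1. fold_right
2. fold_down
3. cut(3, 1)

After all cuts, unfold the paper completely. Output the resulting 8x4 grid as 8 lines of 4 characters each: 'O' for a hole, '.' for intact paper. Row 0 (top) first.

Op 1 fold_right: fold axis v@2; visible region now rows[0,8) x cols[2,4) = 8x2
Op 2 fold_down: fold axis h@4; visible region now rows[4,8) x cols[2,4) = 4x2
Op 3 cut(3, 1): punch at orig (7,3); cuts so far [(7, 3)]; region rows[4,8) x cols[2,4) = 4x2
Unfold 1 (reflect across h@4): 2 holes -> [(0, 3), (7, 3)]
Unfold 2 (reflect across v@2): 4 holes -> [(0, 0), (0, 3), (7, 0), (7, 3)]

Answer: O..O
....
....
....
....
....
....
O..O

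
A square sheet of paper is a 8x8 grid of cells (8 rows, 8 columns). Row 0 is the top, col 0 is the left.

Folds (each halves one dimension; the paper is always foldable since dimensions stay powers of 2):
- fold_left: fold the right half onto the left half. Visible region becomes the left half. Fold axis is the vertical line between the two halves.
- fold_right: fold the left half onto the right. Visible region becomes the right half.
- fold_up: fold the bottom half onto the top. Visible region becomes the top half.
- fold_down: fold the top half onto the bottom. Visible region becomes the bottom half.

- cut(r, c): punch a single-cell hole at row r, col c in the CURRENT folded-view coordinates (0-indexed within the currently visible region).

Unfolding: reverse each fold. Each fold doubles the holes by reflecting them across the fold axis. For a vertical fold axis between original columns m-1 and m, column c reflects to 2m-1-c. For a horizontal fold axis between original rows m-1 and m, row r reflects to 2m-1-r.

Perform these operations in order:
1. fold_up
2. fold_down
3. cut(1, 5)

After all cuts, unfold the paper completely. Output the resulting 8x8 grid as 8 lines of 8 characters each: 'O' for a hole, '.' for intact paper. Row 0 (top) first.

Answer: .....O..
........
........
.....O..
.....O..
........
........
.....O..

Derivation:
Op 1 fold_up: fold axis h@4; visible region now rows[0,4) x cols[0,8) = 4x8
Op 2 fold_down: fold axis h@2; visible region now rows[2,4) x cols[0,8) = 2x8
Op 3 cut(1, 5): punch at orig (3,5); cuts so far [(3, 5)]; region rows[2,4) x cols[0,8) = 2x8
Unfold 1 (reflect across h@2): 2 holes -> [(0, 5), (3, 5)]
Unfold 2 (reflect across h@4): 4 holes -> [(0, 5), (3, 5), (4, 5), (7, 5)]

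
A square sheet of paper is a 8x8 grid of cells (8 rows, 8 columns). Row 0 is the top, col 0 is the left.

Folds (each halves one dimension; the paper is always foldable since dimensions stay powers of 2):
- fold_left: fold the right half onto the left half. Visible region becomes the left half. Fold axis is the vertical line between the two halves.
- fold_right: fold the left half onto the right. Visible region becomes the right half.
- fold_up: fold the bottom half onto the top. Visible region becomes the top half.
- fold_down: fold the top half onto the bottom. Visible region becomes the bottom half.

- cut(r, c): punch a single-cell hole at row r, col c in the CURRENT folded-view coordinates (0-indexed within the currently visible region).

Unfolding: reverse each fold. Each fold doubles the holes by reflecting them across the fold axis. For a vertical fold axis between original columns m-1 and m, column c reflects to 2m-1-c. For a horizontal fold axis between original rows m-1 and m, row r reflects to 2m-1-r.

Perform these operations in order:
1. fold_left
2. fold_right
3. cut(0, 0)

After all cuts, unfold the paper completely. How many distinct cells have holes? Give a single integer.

Answer: 4

Derivation:
Op 1 fold_left: fold axis v@4; visible region now rows[0,8) x cols[0,4) = 8x4
Op 2 fold_right: fold axis v@2; visible region now rows[0,8) x cols[2,4) = 8x2
Op 3 cut(0, 0): punch at orig (0,2); cuts so far [(0, 2)]; region rows[0,8) x cols[2,4) = 8x2
Unfold 1 (reflect across v@2): 2 holes -> [(0, 1), (0, 2)]
Unfold 2 (reflect across v@4): 4 holes -> [(0, 1), (0, 2), (0, 5), (0, 6)]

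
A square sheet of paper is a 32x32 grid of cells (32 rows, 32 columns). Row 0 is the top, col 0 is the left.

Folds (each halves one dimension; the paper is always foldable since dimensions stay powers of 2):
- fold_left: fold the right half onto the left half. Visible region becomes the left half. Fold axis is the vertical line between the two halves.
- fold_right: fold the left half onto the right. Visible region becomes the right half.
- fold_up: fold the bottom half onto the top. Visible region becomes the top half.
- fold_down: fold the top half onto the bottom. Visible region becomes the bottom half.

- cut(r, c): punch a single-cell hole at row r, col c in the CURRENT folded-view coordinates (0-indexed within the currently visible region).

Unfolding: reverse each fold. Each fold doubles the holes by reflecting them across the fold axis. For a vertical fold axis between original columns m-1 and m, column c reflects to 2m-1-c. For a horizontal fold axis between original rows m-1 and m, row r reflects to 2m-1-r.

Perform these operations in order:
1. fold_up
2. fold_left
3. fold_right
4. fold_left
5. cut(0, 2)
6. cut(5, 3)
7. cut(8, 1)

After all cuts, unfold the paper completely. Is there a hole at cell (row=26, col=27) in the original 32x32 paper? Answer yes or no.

Op 1 fold_up: fold axis h@16; visible region now rows[0,16) x cols[0,32) = 16x32
Op 2 fold_left: fold axis v@16; visible region now rows[0,16) x cols[0,16) = 16x16
Op 3 fold_right: fold axis v@8; visible region now rows[0,16) x cols[8,16) = 16x8
Op 4 fold_left: fold axis v@12; visible region now rows[0,16) x cols[8,12) = 16x4
Op 5 cut(0, 2): punch at orig (0,10); cuts so far [(0, 10)]; region rows[0,16) x cols[8,12) = 16x4
Op 6 cut(5, 3): punch at orig (5,11); cuts so far [(0, 10), (5, 11)]; region rows[0,16) x cols[8,12) = 16x4
Op 7 cut(8, 1): punch at orig (8,9); cuts so far [(0, 10), (5, 11), (8, 9)]; region rows[0,16) x cols[8,12) = 16x4
Unfold 1 (reflect across v@12): 6 holes -> [(0, 10), (0, 13), (5, 11), (5, 12), (8, 9), (8, 14)]
Unfold 2 (reflect across v@8): 12 holes -> [(0, 2), (0, 5), (0, 10), (0, 13), (5, 3), (5, 4), (5, 11), (5, 12), (8, 1), (8, 6), (8, 9), (8, 14)]
Unfold 3 (reflect across v@16): 24 holes -> [(0, 2), (0, 5), (0, 10), (0, 13), (0, 18), (0, 21), (0, 26), (0, 29), (5, 3), (5, 4), (5, 11), (5, 12), (5, 19), (5, 20), (5, 27), (5, 28), (8, 1), (8, 6), (8, 9), (8, 14), (8, 17), (8, 22), (8, 25), (8, 30)]
Unfold 4 (reflect across h@16): 48 holes -> [(0, 2), (0, 5), (0, 10), (0, 13), (0, 18), (0, 21), (0, 26), (0, 29), (5, 3), (5, 4), (5, 11), (5, 12), (5, 19), (5, 20), (5, 27), (5, 28), (8, 1), (8, 6), (8, 9), (8, 14), (8, 17), (8, 22), (8, 25), (8, 30), (23, 1), (23, 6), (23, 9), (23, 14), (23, 17), (23, 22), (23, 25), (23, 30), (26, 3), (26, 4), (26, 11), (26, 12), (26, 19), (26, 20), (26, 27), (26, 28), (31, 2), (31, 5), (31, 10), (31, 13), (31, 18), (31, 21), (31, 26), (31, 29)]
Holes: [(0, 2), (0, 5), (0, 10), (0, 13), (0, 18), (0, 21), (0, 26), (0, 29), (5, 3), (5, 4), (5, 11), (5, 12), (5, 19), (5, 20), (5, 27), (5, 28), (8, 1), (8, 6), (8, 9), (8, 14), (8, 17), (8, 22), (8, 25), (8, 30), (23, 1), (23, 6), (23, 9), (23, 14), (23, 17), (23, 22), (23, 25), (23, 30), (26, 3), (26, 4), (26, 11), (26, 12), (26, 19), (26, 20), (26, 27), (26, 28), (31, 2), (31, 5), (31, 10), (31, 13), (31, 18), (31, 21), (31, 26), (31, 29)]

Answer: yes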